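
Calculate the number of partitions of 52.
281589

p(n) counts ways to write n as a sum of positive integers (order ignored).
Euler's pentagonal recurrence: p(k) = p(k-1) + p(k-2) - p(k-5) - p(k-7) + p(k-12) + p(k-15) - ... (offsets j(3j∓1)/2, signs ++--, p(0)=1, p(<0)=0).
DP table for k = 0..51: p(0)=1, p(1)=1, p(2)=2, p(3)=3, p(4)=5, p(5)=7, p(6)=11, p(7)=15, p(8)=22, p(9)=30, p(10)=42, p(11)=56, p(12)=77, p(13)=101, p(14)=135, p(15)=176, p(16)=231, p(17)=297, p(18)=385, p(19)=490, p(20)=627, p(21)=792, p(22)=1002, p(23)=1255, p(24)=1575, p(25)=1958, p(26)=2436, p(27)=3010, p(28)=3718, p(29)=4565, p(30)=5604, p(31)=6842, p(32)=8349, p(33)=10143, p(34)=12310, p(35)=14883, p(36)=17977, p(37)=21637, p(38)=26015, p(39)=31185, p(40)=37338, p(41)=44583, p(42)=53174, p(43)=63261, p(44)=75175, p(45)=89134, p(46)=105558, p(47)=124754, p(48)=147273, p(49)=173525, p(50)=204226, p(51)=239943.
Final step: p(52) = p(51) + p(50) - p(47) - p(45) + p(40) + p(37) - p(30) - p(26) + p(17) + p(12) - p(1)
= 239943 + 204226 - 124754 - 89134 + 37338 + 21637 - 5604 - 2436 + 297 + 77 - 1
= 281589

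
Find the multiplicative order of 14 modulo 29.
28

29 is prime, so ord(14) divides φ(29) = 28.
Divisors of 28: 1, 2, 4, 7, 14, 28.
Repeated squaring: 14^1 ≡ 14, 14^2 ≡ 22, 14^4 ≡ 20, 14^8 ≡ 23, 14^16 ≡ 7 (mod 29).
Test 14^d mod 29 for each divisor d in increasing order:
14^1 ≡ 14
14^2 ≡ 22
14^4 ≡ 20
14^7 = 14^4·14^2·14^1 ≡ 12
14^14 = 14^8·14^4·14^2 ≡ 28
14^28 = 14^16·14^8·14^4 ≡ 1  ← first divisor giving 1
The order is 28.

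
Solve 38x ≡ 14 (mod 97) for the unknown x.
x ≡ 31 (mod 97)

gcd(38, 97) = 1, which divides 14, so solutions exist.
Find 38^(-1) mod 97 by the extended Euclidean algorithm:
97 = 2 × 38 + 21  ⟹  21 = (1)·97 + (-2)·38
38 = 1 × 21 + 17  ⟹  17 = (-1)·97 + (3)·38
21 = 1 × 17 + 4  ⟹  4 = (2)·97 + (-5)·38
17 = 4 × 4 + 1  ⟹  1 = (-9)·97 + (23)·38
So (23)·38 ≡ 1 (mod 97), i.e. 38^(-1) ≡ 23 (mod 97).
x ≡ 23 × 14 = 322 ≡ 31 (mod 97).
Check: 38 × 31 = 1178 ≡ 14 (mod 97).
Unique solution: x ≡ 31 (mod 97)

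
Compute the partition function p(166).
189334822579

p(n) counts ways to write n as a sum of positive integers (order ignored).
Euler's pentagonal recurrence: p(k) = p(k-1) + p(k-2) - p(k-5) - p(k-7) + p(k-12) + p(k-15) - ... (offsets j(3j∓1)/2, signs ++--, p(0)=1, p(<0)=0).
DP table for k = 0..165: p(0)=1, p(1)=1, p(2)=2, p(3)=3, p(4)=5, p(5)=7, p(6)=11, p(7)=15, p(8)=22, p(9)=30, p(10)=42, p(11)=56, p(12)=77, p(13)=101, p(14)=135, p(15)=176, p(16)=231, p(17)=297, p(18)=385, p(19)=490, p(20)=627, p(21)=792, p(22)=1002, p(23)=1255, p(24)=1575, p(25)=1958, p(26)=2436, p(27)=3010, p(28)=3718, p(29)=4565, p(30)=5604, p(31)=6842, p(32)=8349, p(33)=10143, p(34)=12310, p(35)=14883, p(36)=17977, p(37)=21637, p(38)=26015, p(39)=31185, p(40)=37338, p(41)=44583, p(42)=53174, p(43)=63261, p(44)=75175, p(45)=89134, p(46)=105558, p(47)=124754, p(48)=147273, p(49)=173525, p(50)=204226, p(51)=239943, p(52)=281589, p(53)=329931, p(54)=386155, p(55)=451276, p(56)=526823, p(57)=614154, p(58)=715220, p(59)=831820, p(60)=966467, p(61)=1121505, p(62)=1300156, p(63)=1505499, p(64)=1741630, p(65)=2012558, p(66)=2323520, p(67)=2679689, p(68)=3087735, p(69)=3554345, p(70)=4087968, p(71)=4697205, p(72)=5392783, p(73)=6185689, p(74)=7089500, p(75)=8118264, p(76)=9289091, p(77)=10619863, p(78)=12132164, p(79)=13848650, p(80)=15796476, p(81)=18004327, p(82)=20506255, p(83)=23338469, p(84)=26543660, p(85)=30167357, p(86)=34262962, p(87)=38887673, p(88)=44108109, p(89)=49995925, p(90)=56634173, p(91)=64112359, p(92)=72533807, p(93)=82010177, p(94)=92669720, p(95)=104651419, p(96)=118114304, p(97)=133230930, p(98)=150198136, p(99)=169229875, p(100)=190569292, p(101)=214481126, p(102)=241265379, p(103)=271248950, p(104)=304801365, p(105)=342325709, p(106)=384276336, p(107)=431149389, p(108)=483502844, p(109)=541946240, p(110)=607163746, p(111)=679903203, p(112)=761002156, p(113)=851376628, p(114)=952050665, p(115)=1064144451, p(116)=1188908248, p(117)=1327710076, p(118)=1482074143, p(119)=1653668665, p(120)=1844349560, p(121)=2056148051, p(122)=2291320912, p(123)=2552338241, p(124)=2841940500, p(125)=3163127352, p(126)=3519222692, p(127)=3913864295, p(128)=4351078600, p(129)=4835271870, p(130)=5371315400, p(131)=5964539504, p(132)=6620830889, p(133)=7346629512, p(134)=8149040695, p(135)=9035836076, p(136)=10015581680, p(137)=11097645016, p(138)=12292341831, p(139)=13610949895, p(140)=15065878135, p(141)=16670689208, p(142)=18440293320, p(143)=20390982757, p(144)=22540654445, p(145)=24908858009, p(146)=27517052599, p(147)=30388671978, p(148)=33549419497, p(149)=37027355200, p(150)=40853235313, p(151)=45060624582, p(152)=49686288421, p(153)=54770336324, p(154)=60356673280, p(155)=66493182097, p(156)=73232243759, p(157)=80630964769, p(158)=88751778802, p(159)=97662728555, p(160)=107438159466, p(161)=118159068427, p(162)=129913904637, p(163)=142798995930, p(164)=156919475295, p(165)=172389800255.
Final step: p(166) = p(165) + p(164) - p(161) - p(159) + p(154) + p(151) - p(144) - p(140) + p(131) + p(126) - p(115) - p(109) + p(96) + p(89) - p(74) - p(66) + p(49) + p(40) - p(21) - p(11)
= 172389800255 + 156919475295 - 118159068427 - 97662728555 + 60356673280 + 45060624582 - 22540654445 - 15065878135 + 5964539504 + 3519222692 - 1064144451 - 541946240 + 118114304 + 49995925 - 7089500 - 2323520 + 173525 + 37338 - 792 - 56
= 189334822579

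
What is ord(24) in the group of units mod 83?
82

83 is prime, so ord(24) divides φ(83) = 82.
Divisors of 82: 1, 2, 41, 82.
Repeated squaring: 24^1 ≡ 24, 24^2 ≡ 78, 24^4 ≡ 25, 24^8 ≡ 44, 24^16 ≡ 27, 24^32 ≡ 65, 24^64 ≡ 75 (mod 83).
Test 24^d mod 83 for each divisor d in increasing order:
24^1 ≡ 24
24^2 ≡ 78
24^41 = 24^32·24^8·24^1 ≡ 82
24^82 = 24^64·24^16·24^2 ≡ 1  ← first divisor giving 1
The order is 82.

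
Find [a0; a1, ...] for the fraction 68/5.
[13; 1, 1, 2]

Euclidean algorithm steps:
68 = 13 × 5 + 3
5 = 1 × 3 + 2
3 = 1 × 2 + 1
2 = 2 × 1 + 0
Continued fraction: [13; 1, 1, 2]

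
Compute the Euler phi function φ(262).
130

262 = 2 × 131
φ(n) = n × ∏(1 - 1/p) for each prime p dividing n
φ(262) = 262 × (1 - 1/2) × (1 - 1/131) = 130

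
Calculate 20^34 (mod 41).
23

Repeated squaring. Binary of 34 = 100010.
20^1 ≡ 20 (mod 41); 20^2 ≡ 31 (mod 41); 20^4 ≡ 18 (mod 41); 20^8 ≡ 37 (mod 41); 20^16 ≡ 16 (mod 41); 20^32 ≡ 10 (mod 41)
20^34 = 20^2 × 20^32 ≡ 23 (mod 41)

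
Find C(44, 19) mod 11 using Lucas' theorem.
0

Using Lucas' theorem:
Write n=44 and k=19 in base 11:
n in base 11: [4, 0]
k in base 11: [1, 8]
C(44,19) mod 11 = ∏ C(n_i, k_i) mod 11
Digit binomials (mod 11): C(4,1) = 4; C(0,8) = 0 (k_i > n_i)
Product: 4 × 0 = 0 ≡ 0 (mod 11)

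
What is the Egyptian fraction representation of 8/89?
1/12 + 1/153 + 1/54468

Greedy algorithm:
8/89: ceiling(89/8) = 12, use 1/12
7/1068: ceiling(1068/7) = 153, use 1/153
1/54468: ceiling(54468/1) = 54468, use 1/54468
Result: 8/89 = 1/12 + 1/153 + 1/54468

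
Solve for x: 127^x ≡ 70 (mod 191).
105

Baby-step giant-step with step n = ⌈√191⌉ = 14.
Baby steps 127^j mod 191 (j:value) for j=0..13: 0:1, 1:127, 2:85, 3:99, 4:158, 5:11, 6:60, 7:171, 8:134, 9:19, 10:121, 11:87, 12:162, 13:137.
Giant-step multiplier: 127^(-14) ≡ 127^(190-14) = 127^176 ≡ 138 (mod 191).
Giant steps γ_i = 70·138^i mod 191: γ_0=70, γ_1=110, γ_2=91, γ_3=143, γ_4=61, γ_5=14, γ_6=22, γ_7=171 (in table at j=7).
x = i·n + j = 7·14 + 7 = 105.
Check: 127^105 ≡ 70 (mod 191).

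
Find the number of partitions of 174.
397125074750

p(n) counts ways to write n as a sum of positive integers (order ignored).
Euler's pentagonal recurrence: p(k) = p(k-1) + p(k-2) - p(k-5) - p(k-7) + p(k-12) + p(k-15) - ... (offsets j(3j∓1)/2, signs ++--, p(0)=1, p(<0)=0).
DP table for k = 0..173: p(0)=1, p(1)=1, p(2)=2, p(3)=3, p(4)=5, p(5)=7, p(6)=11, p(7)=15, p(8)=22, p(9)=30, p(10)=42, p(11)=56, p(12)=77, p(13)=101, p(14)=135, p(15)=176, p(16)=231, p(17)=297, p(18)=385, p(19)=490, p(20)=627, p(21)=792, p(22)=1002, p(23)=1255, p(24)=1575, p(25)=1958, p(26)=2436, p(27)=3010, p(28)=3718, p(29)=4565, p(30)=5604, p(31)=6842, p(32)=8349, p(33)=10143, p(34)=12310, p(35)=14883, p(36)=17977, p(37)=21637, p(38)=26015, p(39)=31185, p(40)=37338, p(41)=44583, p(42)=53174, p(43)=63261, p(44)=75175, p(45)=89134, p(46)=105558, p(47)=124754, p(48)=147273, p(49)=173525, p(50)=204226, p(51)=239943, p(52)=281589, p(53)=329931, p(54)=386155, p(55)=451276, p(56)=526823, p(57)=614154, p(58)=715220, p(59)=831820, p(60)=966467, p(61)=1121505, p(62)=1300156, p(63)=1505499, p(64)=1741630, p(65)=2012558, p(66)=2323520, p(67)=2679689, p(68)=3087735, p(69)=3554345, p(70)=4087968, p(71)=4697205, p(72)=5392783, p(73)=6185689, p(74)=7089500, p(75)=8118264, p(76)=9289091, p(77)=10619863, p(78)=12132164, p(79)=13848650, p(80)=15796476, p(81)=18004327, p(82)=20506255, p(83)=23338469, p(84)=26543660, p(85)=30167357, p(86)=34262962, p(87)=38887673, p(88)=44108109, p(89)=49995925, p(90)=56634173, p(91)=64112359, p(92)=72533807, p(93)=82010177, p(94)=92669720, p(95)=104651419, p(96)=118114304, p(97)=133230930, p(98)=150198136, p(99)=169229875, p(100)=190569292, p(101)=214481126, p(102)=241265379, p(103)=271248950, p(104)=304801365, p(105)=342325709, p(106)=384276336, p(107)=431149389, p(108)=483502844, p(109)=541946240, p(110)=607163746, p(111)=679903203, p(112)=761002156, p(113)=851376628, p(114)=952050665, p(115)=1064144451, p(116)=1188908248, p(117)=1327710076, p(118)=1482074143, p(119)=1653668665, p(120)=1844349560, p(121)=2056148051, p(122)=2291320912, p(123)=2552338241, p(124)=2841940500, p(125)=3163127352, p(126)=3519222692, p(127)=3913864295, p(128)=4351078600, p(129)=4835271870, p(130)=5371315400, p(131)=5964539504, p(132)=6620830889, p(133)=7346629512, p(134)=8149040695, p(135)=9035836076, p(136)=10015581680, p(137)=11097645016, p(138)=12292341831, p(139)=13610949895, p(140)=15065878135, p(141)=16670689208, p(142)=18440293320, p(143)=20390982757, p(144)=22540654445, p(145)=24908858009, p(146)=27517052599, p(147)=30388671978, p(148)=33549419497, p(149)=37027355200, p(150)=40853235313, p(151)=45060624582, p(152)=49686288421, p(153)=54770336324, p(154)=60356673280, p(155)=66493182097, p(156)=73232243759, p(157)=80630964769, p(158)=88751778802, p(159)=97662728555, p(160)=107438159466, p(161)=118159068427, p(162)=129913904637, p(163)=142798995930, p(164)=156919475295, p(165)=172389800255, p(166)=189334822579, p(167)=207890420102, p(168)=228204732751, p(169)=250438925115, p(170)=274768617130, p(171)=301384802048, p(172)=330495499613, p(173)=362326859895.
Final step: p(174) = p(173) + p(172) - p(169) - p(167) + p(162) + p(159) - p(152) - p(148) + p(139) + p(134) - p(123) - p(117) + p(104) + p(97) - p(82) - p(74) + p(57) + p(48) - p(29) - p(19)
= 362326859895 + 330495499613 - 250438925115 - 207890420102 + 129913904637 + 97662728555 - 49686288421 - 33549419497 + 13610949895 + 8149040695 - 2552338241 - 1327710076 + 304801365 + 133230930 - 20506255 - 7089500 + 614154 + 147273 - 4565 - 490
= 397125074750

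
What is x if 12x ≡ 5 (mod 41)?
x ≡ 38 (mod 41)

gcd(12, 41) = 1, which divides 5, so solutions exist.
Find 12^(-1) mod 41 by the extended Euclidean algorithm:
41 = 3 × 12 + 5  ⟹  5 = (1)·41 + (-3)·12
12 = 2 × 5 + 2  ⟹  2 = (-2)·41 + (7)·12
5 = 2 × 2 + 1  ⟹  1 = (5)·41 + (-17)·12
So (-17)·12 ≡ 1 (mod 41), i.e. 12^(-1) ≡ -17 ≡ 24 (mod 41).
x ≡ 24 × 5 = 120 ≡ 38 (mod 41).
Check: 12 × 38 = 456 ≡ 5 (mod 41).
Unique solution: x ≡ 38 (mod 41)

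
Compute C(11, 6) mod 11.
0

Using Lucas' theorem:
Write n=11 and k=6 in base 11:
n in base 11: [1, 0]
k in base 11: [0, 6]
C(11,6) mod 11 = ∏ C(n_i, k_i) mod 11
Digit binomials (mod 11): C(1,0) = 1; C(0,6) = 0 (k_i > n_i)
Product: 1 × 0 = 0 ≡ 0 (mod 11)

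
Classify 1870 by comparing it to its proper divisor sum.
abundant

Proper divisors of 1870: sum = 1 + 2 + 5 + 10 + 11 + 17 + 22 + 34 + 55 + 85 + 110 + 170 + 187 + 374 + 935 = 2018
Since 2018 > 1870, 1870 is abundant.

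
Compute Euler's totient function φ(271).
270

271 = 271
φ(n) = n × ∏(1 - 1/p) for each prime p dividing n
φ(271) = 271 × (1 - 1/271) = 270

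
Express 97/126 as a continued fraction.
[0; 1, 3, 2, 1, 9]

Euclidean algorithm steps:
97 = 0 × 126 + 97
126 = 1 × 97 + 29
97 = 3 × 29 + 10
29 = 2 × 10 + 9
10 = 1 × 9 + 1
9 = 9 × 1 + 0
Continued fraction: [0; 1, 3, 2, 1, 9]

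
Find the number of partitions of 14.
135

p(n) counts ways to write n as a sum of positive integers (order ignored).
Euler's pentagonal recurrence: p(k) = p(k-1) + p(k-2) - p(k-5) - p(k-7) + p(k-12) + p(k-15) - ... (offsets j(3j∓1)/2, signs ++--, p(0)=1, p(<0)=0).
DP table for k = 0..13: p(0)=1, p(1)=1, p(2)=2, p(3)=3, p(4)=5, p(5)=7, p(6)=11, p(7)=15, p(8)=22, p(9)=30, p(10)=42, p(11)=56, p(12)=77, p(13)=101.
Final step: p(14) = p(13) + p(12) - p(9) - p(7) + p(2)
= 101 + 77 - 30 - 15 + 2
= 135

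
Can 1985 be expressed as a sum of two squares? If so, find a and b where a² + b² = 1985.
7² + 44² (a=7, b=44)

Factorization: 1985 = 5 × 397
By Fermat: n is sum of two squares iff every prime p ≡ 3 (mod 4) appears to even power.
All primes ≡ 3 (mod 4) appear to even power.
Search a = 0, 1, 2, … for 1985 - a² a perfect square: first hit at a = 7: 1985 - 49 = 1936 = 44².
1985 = 7² + 44² = 49 + 1936 ✓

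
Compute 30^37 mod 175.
100

Repeated squaring. Binary of 37 = 100101.
30^1 ≡ 30 (mod 175); 30^2 ≡ 25 (mod 175); 30^4 ≡ 100 (mod 175); 30^8 ≡ 25 (mod 175); 30^16 ≡ 100 (mod 175); 30^32 ≡ 25 (mod 175)
30^37 = 30^1 × 30^4 × 30^32 ≡ 100 (mod 175)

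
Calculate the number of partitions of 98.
150198136

p(n) counts ways to write n as a sum of positive integers (order ignored).
Euler's pentagonal recurrence: p(k) = p(k-1) + p(k-2) - p(k-5) - p(k-7) + p(k-12) + p(k-15) - ... (offsets j(3j∓1)/2, signs ++--, p(0)=1, p(<0)=0).
DP table for k = 0..97: p(0)=1, p(1)=1, p(2)=2, p(3)=3, p(4)=5, p(5)=7, p(6)=11, p(7)=15, p(8)=22, p(9)=30, p(10)=42, p(11)=56, p(12)=77, p(13)=101, p(14)=135, p(15)=176, p(16)=231, p(17)=297, p(18)=385, p(19)=490, p(20)=627, p(21)=792, p(22)=1002, p(23)=1255, p(24)=1575, p(25)=1958, p(26)=2436, p(27)=3010, p(28)=3718, p(29)=4565, p(30)=5604, p(31)=6842, p(32)=8349, p(33)=10143, p(34)=12310, p(35)=14883, p(36)=17977, p(37)=21637, p(38)=26015, p(39)=31185, p(40)=37338, p(41)=44583, p(42)=53174, p(43)=63261, p(44)=75175, p(45)=89134, p(46)=105558, p(47)=124754, p(48)=147273, p(49)=173525, p(50)=204226, p(51)=239943, p(52)=281589, p(53)=329931, p(54)=386155, p(55)=451276, p(56)=526823, p(57)=614154, p(58)=715220, p(59)=831820, p(60)=966467, p(61)=1121505, p(62)=1300156, p(63)=1505499, p(64)=1741630, p(65)=2012558, p(66)=2323520, p(67)=2679689, p(68)=3087735, p(69)=3554345, p(70)=4087968, p(71)=4697205, p(72)=5392783, p(73)=6185689, p(74)=7089500, p(75)=8118264, p(76)=9289091, p(77)=10619863, p(78)=12132164, p(79)=13848650, p(80)=15796476, p(81)=18004327, p(82)=20506255, p(83)=23338469, p(84)=26543660, p(85)=30167357, p(86)=34262962, p(87)=38887673, p(88)=44108109, p(89)=49995925, p(90)=56634173, p(91)=64112359, p(92)=72533807, p(93)=82010177, p(94)=92669720, p(95)=104651419, p(96)=118114304, p(97)=133230930.
Final step: p(98) = p(97) + p(96) - p(93) - p(91) + p(86) + p(83) - p(76) - p(72) + p(63) + p(58) - p(47) - p(41) + p(28) + p(21) - p(6)
= 133230930 + 118114304 - 82010177 - 64112359 + 34262962 + 23338469 - 9289091 - 5392783 + 1505499 + 715220 - 124754 - 44583 + 3718 + 792 - 11
= 150198136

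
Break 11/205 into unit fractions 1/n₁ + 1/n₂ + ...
1/19 + 1/974 + 1/3793730

Greedy algorithm:
11/205: ceiling(205/11) = 19, use 1/19
4/3895: ceiling(3895/4) = 974, use 1/974
1/3793730: ceiling(3793730/1) = 3793730, use 1/3793730
Result: 11/205 = 1/19 + 1/974 + 1/3793730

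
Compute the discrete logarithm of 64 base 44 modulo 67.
12

Baby-step giant-step with step n = ⌈√67⌉ = 9.
Baby steps 44^j mod 67 (j:value) for j=0..8: 0:1, 1:44, 2:60, 3:27, 4:49, 5:12, 6:59, 7:50, 8:56.
Giant-step multiplier: 44^(-9) ≡ 44^(66-9) = 44^57 ≡ 58 (mod 67).
Giant steps γ_i = 64·58^i mod 67: γ_0=64, γ_1=27 (in table at j=3).
x = i·n + j = 1·9 + 3 = 12.
Check: 44^12 ≡ 64 (mod 67).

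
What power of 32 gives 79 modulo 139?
12

Baby-step giant-step with step n = ⌈√139⌉ = 12.
Baby steps 32^j mod 139 (j:value) for j=0..11: 0:1, 1:32, 2:51, 3:103, 4:99, 5:110, 6:45, 7:50, 8:71, 9:48, 10:7, 11:85.
Giant-step multiplier: 32^(-12) ≡ 32^(138-12) = 32^126 ≡ 44 (mod 139).
Giant steps γ_i = 79·44^i mod 139: γ_0=79, γ_1=1 (in table at j=0).
x = i·n + j = 1·12 + 0 = 12.
Check: 32^12 ≡ 79 (mod 139).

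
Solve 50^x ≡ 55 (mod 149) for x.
69

Baby-step giant-step with step n = ⌈√149⌉ = 13.
Baby steps 50^j mod 149 (j:value) for j=0..12: 0:1, 1:50, 2:116, 3:138, 4:46, 5:65, 6:121, 7:90, 8:30, 9:10, 10:53, 11:117, 12:39.
Giant-step multiplier: 50^(-13) ≡ 50^(148-13) = 50^135 ≡ 23 (mod 149).
Giant steps γ_i = 55·23^i mod 149: γ_0=55, γ_1=73, γ_2=40, γ_3=26, γ_4=2, γ_5=46 (in table at j=4).
x = i·n + j = 5·13 + 4 = 69.
Check: 50^69 ≡ 55 (mod 149).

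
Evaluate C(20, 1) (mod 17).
3

Using Lucas' theorem:
Write n=20 and k=1 in base 17:
n in base 17: [1, 3]
k in base 17: [0, 1]
C(20,1) mod 17 = ∏ C(n_i, k_i) mod 17
Digit binomials (mod 17): C(1,0) = 1; C(3,1) = 3
Product: 1 × 3 = 3 ≡ 3 (mod 17)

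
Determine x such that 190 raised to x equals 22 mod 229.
177

Baby-step giant-step with step n = ⌈√229⌉ = 16.
Baby steps 190^j mod 229 (j:value) for j=0..15: 0:1, 1:190, 2:147, 3:221, 4:83, 5:198, 6:64, 7:23, 8:19, 9:175, 10:45, 11:77, 12:203, 13:98, 14:71, 15:208.
Giant-step multiplier: 190^(-16) ≡ 190^(228-16) = 190^212 ≡ 144 (mod 229).
Giant steps γ_i = 22·144^i mod 229: γ_0=22, γ_1=191, γ_2=24, γ_3=21, γ_4=47, γ_5=127, γ_6=197, γ_7=201, γ_8=90, γ_9=136, γ_10=119, γ_11=190 (in table at j=1).
x = i·n + j = 11·16 + 1 = 177.
Check: 190^177 ≡ 22 (mod 229).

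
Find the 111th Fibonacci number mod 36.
34

Matrix identity: Q^n = [[F_(n+1), F_n], [F_n, F_(n-1)]] with Q = [[1,1],[1,0]].
n = 111 = 1101111₂. Square-and-multiply, entries mod 36:
Q^1 = [[1,1],[1,0]]
Q^3 = (Q^1)²·Q = [[3,2],[2,1]]
Q^6 = (Q^3)² = [[13,8],[8,5]]
Q^13 = (Q^6)²·Q = [[17,17],[17,0]]
Q^27 = (Q^13)²·Q = [[3,2],[2,1]]
Q^55 = (Q^27)²·Q = [[21,13],[13,8]]
Q^111 = (Q^55)²·Q = [[15,34],[34,17]]
F_111 mod 36 = Q^111[0][1] = 34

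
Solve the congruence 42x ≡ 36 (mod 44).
x ≡ 4 (mod 22)

gcd(42, 44) = 2, which divides 36, so solutions exist.
Divide through by 2: 21x ≡ 18 (mod 22).
Find 21^(-1) mod 22 by the extended Euclidean algorithm:
22 = 1 × 21 + 1  ⟹  1 = (1)·22 + (-1)·21
So (-1)·21 ≡ 1 (mod 22), i.e. 21^(-1) ≡ -1 ≡ 21 (mod 22).
x ≡ 21 × 18 = 378 ≡ 4 (mod 22).
Check: 42 × 4 = 168 ≡ 36 (mod 44).
x ≡ 4 (mod 22), giving 2 solutions mod 44.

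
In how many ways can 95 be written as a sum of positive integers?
104651419

p(n) counts ways to write n as a sum of positive integers (order ignored).
Euler's pentagonal recurrence: p(k) = p(k-1) + p(k-2) - p(k-5) - p(k-7) + p(k-12) + p(k-15) - ... (offsets j(3j∓1)/2, signs ++--, p(0)=1, p(<0)=0).
DP table for k = 0..94: p(0)=1, p(1)=1, p(2)=2, p(3)=3, p(4)=5, p(5)=7, p(6)=11, p(7)=15, p(8)=22, p(9)=30, p(10)=42, p(11)=56, p(12)=77, p(13)=101, p(14)=135, p(15)=176, p(16)=231, p(17)=297, p(18)=385, p(19)=490, p(20)=627, p(21)=792, p(22)=1002, p(23)=1255, p(24)=1575, p(25)=1958, p(26)=2436, p(27)=3010, p(28)=3718, p(29)=4565, p(30)=5604, p(31)=6842, p(32)=8349, p(33)=10143, p(34)=12310, p(35)=14883, p(36)=17977, p(37)=21637, p(38)=26015, p(39)=31185, p(40)=37338, p(41)=44583, p(42)=53174, p(43)=63261, p(44)=75175, p(45)=89134, p(46)=105558, p(47)=124754, p(48)=147273, p(49)=173525, p(50)=204226, p(51)=239943, p(52)=281589, p(53)=329931, p(54)=386155, p(55)=451276, p(56)=526823, p(57)=614154, p(58)=715220, p(59)=831820, p(60)=966467, p(61)=1121505, p(62)=1300156, p(63)=1505499, p(64)=1741630, p(65)=2012558, p(66)=2323520, p(67)=2679689, p(68)=3087735, p(69)=3554345, p(70)=4087968, p(71)=4697205, p(72)=5392783, p(73)=6185689, p(74)=7089500, p(75)=8118264, p(76)=9289091, p(77)=10619863, p(78)=12132164, p(79)=13848650, p(80)=15796476, p(81)=18004327, p(82)=20506255, p(83)=23338469, p(84)=26543660, p(85)=30167357, p(86)=34262962, p(87)=38887673, p(88)=44108109, p(89)=49995925, p(90)=56634173, p(91)=64112359, p(92)=72533807, p(93)=82010177, p(94)=92669720.
Final step: p(95) = p(94) + p(93) - p(90) - p(88) + p(83) + p(80) - p(73) - p(69) + p(60) + p(55) - p(44) - p(38) + p(25) + p(18) - p(3)
= 92669720 + 82010177 - 56634173 - 44108109 + 23338469 + 15796476 - 6185689 - 3554345 + 966467 + 451276 - 75175 - 26015 + 1958 + 385 - 3
= 104651419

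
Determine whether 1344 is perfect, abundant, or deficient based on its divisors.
abundant

Proper divisors of 1344: sum = 1 + 2 + 3 + 4 + 6 + 7 + 8 + 12 + ... + 224 + 336 + 448 + 672 (27 divisors) = 2720
Since 2720 > 1344, 1344 is abundant.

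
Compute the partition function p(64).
1741630

p(n) counts ways to write n as a sum of positive integers (order ignored).
Euler's pentagonal recurrence: p(k) = p(k-1) + p(k-2) - p(k-5) - p(k-7) + p(k-12) + p(k-15) - ... (offsets j(3j∓1)/2, signs ++--, p(0)=1, p(<0)=0).
DP table for k = 0..63: p(0)=1, p(1)=1, p(2)=2, p(3)=3, p(4)=5, p(5)=7, p(6)=11, p(7)=15, p(8)=22, p(9)=30, p(10)=42, p(11)=56, p(12)=77, p(13)=101, p(14)=135, p(15)=176, p(16)=231, p(17)=297, p(18)=385, p(19)=490, p(20)=627, p(21)=792, p(22)=1002, p(23)=1255, p(24)=1575, p(25)=1958, p(26)=2436, p(27)=3010, p(28)=3718, p(29)=4565, p(30)=5604, p(31)=6842, p(32)=8349, p(33)=10143, p(34)=12310, p(35)=14883, p(36)=17977, p(37)=21637, p(38)=26015, p(39)=31185, p(40)=37338, p(41)=44583, p(42)=53174, p(43)=63261, p(44)=75175, p(45)=89134, p(46)=105558, p(47)=124754, p(48)=147273, p(49)=173525, p(50)=204226, p(51)=239943, p(52)=281589, p(53)=329931, p(54)=386155, p(55)=451276, p(56)=526823, p(57)=614154, p(58)=715220, p(59)=831820, p(60)=966467, p(61)=1121505, p(62)=1300156, p(63)=1505499.
Final step: p(64) = p(63) + p(62) - p(59) - p(57) + p(52) + p(49) - p(42) - p(38) + p(29) + p(24) - p(13) - p(7)
= 1505499 + 1300156 - 831820 - 614154 + 281589 + 173525 - 53174 - 26015 + 4565 + 1575 - 101 - 15
= 1741630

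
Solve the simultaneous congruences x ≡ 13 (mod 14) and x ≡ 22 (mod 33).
55

Using Chinese Remainder Theorem:
M = 14 × 33 = 462
M1 = 33, M2 = 14
y1 = 33^(-1) mod 14 = 3
y2 = 14^(-1) mod 33 = 26
x = (13×33×3 + 22×14×26) mod 462 = 55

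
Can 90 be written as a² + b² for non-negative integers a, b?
3² + 9² (a=3, b=9)

Factorization: 90 = 2 × 3^2 × 5
By Fermat: n is sum of two squares iff every prime p ≡ 3 (mod 4) appears to even power.
All primes ≡ 3 (mod 4) appear to even power.
Search a = 0, 1, 2, … for 90 - a² a perfect square: first hit at a = 3: 90 - 9 = 81 = 9².
90 = 3² + 9² = 9 + 81 ✓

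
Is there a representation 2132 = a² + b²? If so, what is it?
4² + 46² (a=4, b=46)

Factorization: 2132 = 2^2 × 13 × 41
By Fermat: n is sum of two squares iff every prime p ≡ 3 (mod 4) appears to even power.
All primes ≡ 3 (mod 4) appear to even power.
Search a = 0, 1, 2, … for 2132 - a² a perfect square: first hit at a = 4: 2132 - 16 = 2116 = 46².
2132 = 4² + 46² = 16 + 2116 ✓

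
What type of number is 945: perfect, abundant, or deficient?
abundant

Proper divisors of 945: sum = 1 + 3 + 5 + 7 + 9 + 15 + 21 + 27 + 35 + 45 + 63 + 105 + 135 + 189 + 315 = 975
Since 975 > 945, 945 is abundant.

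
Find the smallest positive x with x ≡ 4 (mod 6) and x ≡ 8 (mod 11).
52

Using Chinese Remainder Theorem:
M = 6 × 11 = 66
M1 = 11, M2 = 6
y1 = 11^(-1) mod 6 = 5
y2 = 6^(-1) mod 11 = 2
x = (4×11×5 + 8×6×2) mod 66 = 52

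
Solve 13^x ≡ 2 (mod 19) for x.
11

Baby-step giant-step with step n = ⌈√19⌉ = 5.
Baby steps 13^j mod 19 (j:value) for j=0..4: 0:1, 1:13, 2:17, 3:12, 4:4.
Giant-step multiplier: 13^(-5) ≡ 13^(18-5) = 13^13 ≡ 15 (mod 19).
Giant steps γ_i = 2·15^i mod 19: γ_0=2, γ_1=11, γ_2=13 (in table at j=1).
x = i·n + j = 2·5 + 1 = 11.
Check: 13^11 ≡ 2 (mod 19).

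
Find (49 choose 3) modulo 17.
13

Using Lucas' theorem:
Write n=49 and k=3 in base 17:
n in base 17: [2, 15]
k in base 17: [0, 3]
C(49,3) mod 17 = ∏ C(n_i, k_i) mod 17
Digit binomials (mod 17): C(2,0) = 1; C(15,3) = 455 ≡ 13
Product: 1 × 13 = 13 ≡ 13 (mod 17)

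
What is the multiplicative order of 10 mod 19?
18

19 is prime, so ord(10) divides φ(19) = 18.
Divisors of 18: 1, 2, 3, 6, 9, 18.
Repeated squaring: 10^1 ≡ 10, 10^2 ≡ 5, 10^4 ≡ 6, 10^8 ≡ 17, 10^16 ≡ 4 (mod 19).
Test 10^d mod 19 for each divisor d in increasing order:
10^1 ≡ 10
10^2 ≡ 5
10^3 = 10^2·10^1 ≡ 12
10^6 = 10^4·10^2 ≡ 11
10^9 = 10^8·10^1 ≡ 18
10^18 = 10^16·10^2 ≡ 1  ← first divisor giving 1
The order is 18.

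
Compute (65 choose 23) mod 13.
0

Using Lucas' theorem:
Write n=65 and k=23 in base 13:
n in base 13: [5, 0]
k in base 13: [1, 10]
C(65,23) mod 13 = ∏ C(n_i, k_i) mod 13
Digit binomials (mod 13): C(5,1) = 5; C(0,10) = 0 (k_i > n_i)
Product: 5 × 0 = 0 ≡ 0 (mod 13)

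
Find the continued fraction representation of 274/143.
[1; 1, 10, 1, 11]

Euclidean algorithm steps:
274 = 1 × 143 + 131
143 = 1 × 131 + 12
131 = 10 × 12 + 11
12 = 1 × 11 + 1
11 = 11 × 1 + 0
Continued fraction: [1; 1, 10, 1, 11]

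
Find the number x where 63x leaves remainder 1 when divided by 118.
15

gcd(63, 118) = 1, so the inverse exists.
Extended Euclidean algorithm on (118, 63):
118 = 1 × 63 + 55  ⟹  55 = (1)·118 + (-1)·63
63 = 1 × 55 + 8  ⟹  8 = (-1)·118 + (2)·63
55 = 6 × 8 + 7  ⟹  7 = (7)·118 + (-13)·63
8 = 1 × 7 + 1  ⟹  1 = (-8)·118 + (15)·63
So (15)·63 ≡ 1 (mod 118), i.e. 63^(-1) ≡ 15 (mod 118).
Check: 63 × 15 = 945 ≡ 1 (mod 118)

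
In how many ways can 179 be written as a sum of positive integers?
625846753120

p(n) counts ways to write n as a sum of positive integers (order ignored).
Euler's pentagonal recurrence: p(k) = p(k-1) + p(k-2) - p(k-5) - p(k-7) + p(k-12) + p(k-15) - ... (offsets j(3j∓1)/2, signs ++--, p(0)=1, p(<0)=0).
DP table for k = 0..178: p(0)=1, p(1)=1, p(2)=2, p(3)=3, p(4)=5, p(5)=7, p(6)=11, p(7)=15, p(8)=22, p(9)=30, p(10)=42, p(11)=56, p(12)=77, p(13)=101, p(14)=135, p(15)=176, p(16)=231, p(17)=297, p(18)=385, p(19)=490, p(20)=627, p(21)=792, p(22)=1002, p(23)=1255, p(24)=1575, p(25)=1958, p(26)=2436, p(27)=3010, p(28)=3718, p(29)=4565, p(30)=5604, p(31)=6842, p(32)=8349, p(33)=10143, p(34)=12310, p(35)=14883, p(36)=17977, p(37)=21637, p(38)=26015, p(39)=31185, p(40)=37338, p(41)=44583, p(42)=53174, p(43)=63261, p(44)=75175, p(45)=89134, p(46)=105558, p(47)=124754, p(48)=147273, p(49)=173525, p(50)=204226, p(51)=239943, p(52)=281589, p(53)=329931, p(54)=386155, p(55)=451276, p(56)=526823, p(57)=614154, p(58)=715220, p(59)=831820, p(60)=966467, p(61)=1121505, p(62)=1300156, p(63)=1505499, p(64)=1741630, p(65)=2012558, p(66)=2323520, p(67)=2679689, p(68)=3087735, p(69)=3554345, p(70)=4087968, p(71)=4697205, p(72)=5392783, p(73)=6185689, p(74)=7089500, p(75)=8118264, p(76)=9289091, p(77)=10619863, p(78)=12132164, p(79)=13848650, p(80)=15796476, p(81)=18004327, p(82)=20506255, p(83)=23338469, p(84)=26543660, p(85)=30167357, p(86)=34262962, p(87)=38887673, p(88)=44108109, p(89)=49995925, p(90)=56634173, p(91)=64112359, p(92)=72533807, p(93)=82010177, p(94)=92669720, p(95)=104651419, p(96)=118114304, p(97)=133230930, p(98)=150198136, p(99)=169229875, p(100)=190569292, p(101)=214481126, p(102)=241265379, p(103)=271248950, p(104)=304801365, p(105)=342325709, p(106)=384276336, p(107)=431149389, p(108)=483502844, p(109)=541946240, p(110)=607163746, p(111)=679903203, p(112)=761002156, p(113)=851376628, p(114)=952050665, p(115)=1064144451, p(116)=1188908248, p(117)=1327710076, p(118)=1482074143, p(119)=1653668665, p(120)=1844349560, p(121)=2056148051, p(122)=2291320912, p(123)=2552338241, p(124)=2841940500, p(125)=3163127352, p(126)=3519222692, p(127)=3913864295, p(128)=4351078600, p(129)=4835271870, p(130)=5371315400, p(131)=5964539504, p(132)=6620830889, p(133)=7346629512, p(134)=8149040695, p(135)=9035836076, p(136)=10015581680, p(137)=11097645016, p(138)=12292341831, p(139)=13610949895, p(140)=15065878135, p(141)=16670689208, p(142)=18440293320, p(143)=20390982757, p(144)=22540654445, p(145)=24908858009, p(146)=27517052599, p(147)=30388671978, p(148)=33549419497, p(149)=37027355200, p(150)=40853235313, p(151)=45060624582, p(152)=49686288421, p(153)=54770336324, p(154)=60356673280, p(155)=66493182097, p(156)=73232243759, p(157)=80630964769, p(158)=88751778802, p(159)=97662728555, p(160)=107438159466, p(161)=118159068427, p(162)=129913904637, p(163)=142798995930, p(164)=156919475295, p(165)=172389800255, p(166)=189334822579, p(167)=207890420102, p(168)=228204732751, p(169)=250438925115, p(170)=274768617130, p(171)=301384802048, p(172)=330495499613, p(173)=362326859895, p(174)=397125074750, p(175)=435157697830, p(176)=476715857290, p(177)=522115831195, p(178)=571701605655.
Final step: p(179) = p(178) + p(177) - p(174) - p(172) + p(167) + p(164) - p(157) - p(153) + p(144) + p(139) - p(128) - p(122) + p(109) + p(102) - p(87) - p(79) + p(62) + p(53) - p(34) - p(24) + p(3)
= 571701605655 + 522115831195 - 397125074750 - 330495499613 + 207890420102 + 156919475295 - 80630964769 - 54770336324 + 22540654445 + 13610949895 - 4351078600 - 2291320912 + 541946240 + 241265379 - 38887673 - 13848650 + 1300156 + 329931 - 12310 - 1575 + 3
= 625846753120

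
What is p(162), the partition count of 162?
129913904637

p(n) counts ways to write n as a sum of positive integers (order ignored).
Euler's pentagonal recurrence: p(k) = p(k-1) + p(k-2) - p(k-5) - p(k-7) + p(k-12) + p(k-15) - ... (offsets j(3j∓1)/2, signs ++--, p(0)=1, p(<0)=0).
DP table for k = 0..161: p(0)=1, p(1)=1, p(2)=2, p(3)=3, p(4)=5, p(5)=7, p(6)=11, p(7)=15, p(8)=22, p(9)=30, p(10)=42, p(11)=56, p(12)=77, p(13)=101, p(14)=135, p(15)=176, p(16)=231, p(17)=297, p(18)=385, p(19)=490, p(20)=627, p(21)=792, p(22)=1002, p(23)=1255, p(24)=1575, p(25)=1958, p(26)=2436, p(27)=3010, p(28)=3718, p(29)=4565, p(30)=5604, p(31)=6842, p(32)=8349, p(33)=10143, p(34)=12310, p(35)=14883, p(36)=17977, p(37)=21637, p(38)=26015, p(39)=31185, p(40)=37338, p(41)=44583, p(42)=53174, p(43)=63261, p(44)=75175, p(45)=89134, p(46)=105558, p(47)=124754, p(48)=147273, p(49)=173525, p(50)=204226, p(51)=239943, p(52)=281589, p(53)=329931, p(54)=386155, p(55)=451276, p(56)=526823, p(57)=614154, p(58)=715220, p(59)=831820, p(60)=966467, p(61)=1121505, p(62)=1300156, p(63)=1505499, p(64)=1741630, p(65)=2012558, p(66)=2323520, p(67)=2679689, p(68)=3087735, p(69)=3554345, p(70)=4087968, p(71)=4697205, p(72)=5392783, p(73)=6185689, p(74)=7089500, p(75)=8118264, p(76)=9289091, p(77)=10619863, p(78)=12132164, p(79)=13848650, p(80)=15796476, p(81)=18004327, p(82)=20506255, p(83)=23338469, p(84)=26543660, p(85)=30167357, p(86)=34262962, p(87)=38887673, p(88)=44108109, p(89)=49995925, p(90)=56634173, p(91)=64112359, p(92)=72533807, p(93)=82010177, p(94)=92669720, p(95)=104651419, p(96)=118114304, p(97)=133230930, p(98)=150198136, p(99)=169229875, p(100)=190569292, p(101)=214481126, p(102)=241265379, p(103)=271248950, p(104)=304801365, p(105)=342325709, p(106)=384276336, p(107)=431149389, p(108)=483502844, p(109)=541946240, p(110)=607163746, p(111)=679903203, p(112)=761002156, p(113)=851376628, p(114)=952050665, p(115)=1064144451, p(116)=1188908248, p(117)=1327710076, p(118)=1482074143, p(119)=1653668665, p(120)=1844349560, p(121)=2056148051, p(122)=2291320912, p(123)=2552338241, p(124)=2841940500, p(125)=3163127352, p(126)=3519222692, p(127)=3913864295, p(128)=4351078600, p(129)=4835271870, p(130)=5371315400, p(131)=5964539504, p(132)=6620830889, p(133)=7346629512, p(134)=8149040695, p(135)=9035836076, p(136)=10015581680, p(137)=11097645016, p(138)=12292341831, p(139)=13610949895, p(140)=15065878135, p(141)=16670689208, p(142)=18440293320, p(143)=20390982757, p(144)=22540654445, p(145)=24908858009, p(146)=27517052599, p(147)=30388671978, p(148)=33549419497, p(149)=37027355200, p(150)=40853235313, p(151)=45060624582, p(152)=49686288421, p(153)=54770336324, p(154)=60356673280, p(155)=66493182097, p(156)=73232243759, p(157)=80630964769, p(158)=88751778802, p(159)=97662728555, p(160)=107438159466, p(161)=118159068427.
Final step: p(162) = p(161) + p(160) - p(157) - p(155) + p(150) + p(147) - p(140) - p(136) + p(127) + p(122) - p(111) - p(105) + p(92) + p(85) - p(70) - p(62) + p(45) + p(36) - p(17) - p(7)
= 118159068427 + 107438159466 - 80630964769 - 66493182097 + 40853235313 + 30388671978 - 15065878135 - 10015581680 + 3913864295 + 2291320912 - 679903203 - 342325709 + 72533807 + 30167357 - 4087968 - 1300156 + 89134 + 17977 - 297 - 15
= 129913904637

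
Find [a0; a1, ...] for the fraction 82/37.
[2; 4, 1, 1, 1, 2]

Euclidean algorithm steps:
82 = 2 × 37 + 8
37 = 4 × 8 + 5
8 = 1 × 5 + 3
5 = 1 × 3 + 2
3 = 1 × 2 + 1
2 = 2 × 1 + 0
Continued fraction: [2; 4, 1, 1, 1, 2]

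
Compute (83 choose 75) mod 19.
0

Using Lucas' theorem:
Write n=83 and k=75 in base 19:
n in base 19: [4, 7]
k in base 19: [3, 18]
C(83,75) mod 19 = ∏ C(n_i, k_i) mod 19
Digit binomials (mod 19): C(4,3) = 4; C(7,18) = 0 (k_i > n_i)
Product: 4 × 0 = 0 ≡ 0 (mod 19)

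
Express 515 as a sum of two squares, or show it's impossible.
Not possible

Factorization: 515 = 5 × 103
By Fermat: n is sum of two squares iff every prime p ≡ 3 (mod 4) appears to even power.
Prime(s) ≡ 3 (mod 4) with odd exponent: [(103, 1)]
Therefore 515 cannot be expressed as a² + b².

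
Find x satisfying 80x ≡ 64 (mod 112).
x ≡ 5 (mod 7)

gcd(80, 112) = 16, which divides 64, so solutions exist.
Divide through by 16: 5x ≡ 4 (mod 7).
Find 5^(-1) mod 7 by the extended Euclidean algorithm:
7 = 1 × 5 + 2  ⟹  2 = (1)·7 + (-1)·5
5 = 2 × 2 + 1  ⟹  1 = (-2)·7 + (3)·5
So (3)·5 ≡ 1 (mod 7), i.e. 5^(-1) ≡ 3 (mod 7).
x ≡ 3 × 4 = 12 ≡ 5 (mod 7).
Check: 80 × 5 = 400 ≡ 64 (mod 112).
x ≡ 5 (mod 7), giving 16 solutions mod 112.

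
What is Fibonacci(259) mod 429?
221

Matrix identity: Q^n = [[F_(n+1), F_n], [F_n, F_(n-1)]] with Q = [[1,1],[1,0]].
n = 259 = 100000011₂. Square-and-multiply, entries mod 429:
Q^1 = [[1,1],[1,0]]
Q^2 = (Q^1)² = [[2,1],[1,1]]
Q^4 = (Q^2)² = [[5,3],[3,2]]
Q^8 = (Q^4)² = [[34,21],[21,13]]
Q^16 = (Q^8)² = [[310,129],[129,181]]
Q^32 = (Q^16)² = [[343,276],[276,67]]
Q^64 = (Q^32)² = [[346,333],[333,13]]
Q^129 = (Q^64)²·Q = [[88,232],[232,285]]
Q^259 = (Q^129)²·Q = [[99,221],[221,307]]
F_259 mod 429 = Q^259[0][1] = 221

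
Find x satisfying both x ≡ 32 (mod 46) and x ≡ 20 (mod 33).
1274

Using Chinese Remainder Theorem:
M = 46 × 33 = 1518
M1 = 33, M2 = 46
y1 = 33^(-1) mod 46 = 7
y2 = 46^(-1) mod 33 = 28
x = (32×33×7 + 20×46×28) mod 1518 = 1274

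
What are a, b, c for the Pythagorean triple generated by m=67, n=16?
(4233, 2144, 4745)

Euclid's formula: a = m² - n², b = 2mn, c = m² + n²
m = 67, n = 16
a = 67² - 16² = 4489 - 256 = 4233
b = 2 × 67 × 16 = 2144
c = 67² + 16² = 4489 + 256 = 4745
Verification: 4233² + 2144² = 17918289 + 4596736 = 22515025 = 4745² ✓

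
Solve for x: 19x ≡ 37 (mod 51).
x ≡ 10 (mod 51)

gcd(19, 51) = 1, which divides 37, so solutions exist.
Find 19^(-1) mod 51 by the extended Euclidean algorithm:
51 = 2 × 19 + 13  ⟹  13 = (1)·51 + (-2)·19
19 = 1 × 13 + 6  ⟹  6 = (-1)·51 + (3)·19
13 = 2 × 6 + 1  ⟹  1 = (3)·51 + (-8)·19
So (-8)·19 ≡ 1 (mod 51), i.e. 19^(-1) ≡ -8 ≡ 43 (mod 51).
x ≡ 43 × 37 = 1591 ≡ 10 (mod 51).
Check: 19 × 10 = 190 ≡ 37 (mod 51).
Unique solution: x ≡ 10 (mod 51)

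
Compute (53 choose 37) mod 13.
0

Using Lucas' theorem:
Write n=53 and k=37 in base 13:
n in base 13: [4, 1]
k in base 13: [2, 11]
C(53,37) mod 13 = ∏ C(n_i, k_i) mod 13
Digit binomials (mod 13): C(4,2) = 6; C(1,11) = 0 (k_i > n_i)
Product: 6 × 0 = 0 ≡ 0 (mod 13)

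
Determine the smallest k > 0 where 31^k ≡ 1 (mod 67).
66

67 is prime, so ord(31) divides φ(67) = 66.
Divisors of 66: 1, 2, 3, 6, 11, 22, 33, 66.
Repeated squaring: 31^1 ≡ 31, 31^2 ≡ 23, 31^4 ≡ 60, 31^8 ≡ 49, 31^16 ≡ 56, 31^32 ≡ 54, 31^64 ≡ 35 (mod 67).
Test 31^d mod 67 for each divisor d in increasing order:
31^1 ≡ 31
31^2 ≡ 23
31^3 = 31^2·31^1 ≡ 43
31^6 = 31^4·31^2 ≡ 40
31^11 = 31^8·31^2·31^1 ≡ 30
31^22 = 31^16·31^4·31^2 ≡ 29
31^33 = 31^32·31^1 ≡ 66
31^66 = 31^64·31^2 ≡ 1  ← first divisor giving 1
The order is 66.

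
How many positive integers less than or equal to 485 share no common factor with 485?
384

485 = 5 × 97
φ(n) = n × ∏(1 - 1/p) for each prime p dividing n
φ(485) = 485 × (1 - 1/5) × (1 - 1/97) = 384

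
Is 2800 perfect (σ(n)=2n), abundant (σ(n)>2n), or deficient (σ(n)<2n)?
abundant

Proper divisors of 2800: sum = 1 + 2 + 4 + 5 + 7 + 8 + 10 + 14 + ... + 400 + 560 + 700 + 1400 (29 divisors) = 4888
Since 4888 > 2800, 2800 is abundant.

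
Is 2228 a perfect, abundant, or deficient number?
deficient

Proper divisors of 2228: sum = 1 + 2 + 4 + 557 + 1114 = 1678
Since 1678 < 2228, 2228 is deficient.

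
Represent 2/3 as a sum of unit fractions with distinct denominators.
1/2 + 1/6

Greedy algorithm:
2/3: ceiling(3/2) = 2, use 1/2
1/6: ceiling(6/1) = 6, use 1/6
Result: 2/3 = 1/2 + 1/6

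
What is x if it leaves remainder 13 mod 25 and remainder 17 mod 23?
63

Using Chinese Remainder Theorem:
M = 25 × 23 = 575
M1 = 23, M2 = 25
y1 = 23^(-1) mod 25 = 12
y2 = 25^(-1) mod 23 = 12
x = (13×23×12 + 17×25×12) mod 575 = 63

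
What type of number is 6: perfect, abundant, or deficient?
perfect

Proper divisors of 6: sum = 1 + 2 + 3 = 6
Since 6 = 6, 6 is perfect.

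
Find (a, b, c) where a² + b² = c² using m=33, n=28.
(305, 1848, 1873)

Euclid's formula: a = m² - n², b = 2mn, c = m² + n²
m = 33, n = 28
a = 33² - 28² = 1089 - 784 = 305
b = 2 × 33 × 28 = 1848
c = 33² + 28² = 1089 + 784 = 1873
Verification: 305² + 1848² = 93025 + 3415104 = 3508129 = 1873² ✓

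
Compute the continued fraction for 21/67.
[0; 3, 5, 4]

Euclidean algorithm steps:
21 = 0 × 67 + 21
67 = 3 × 21 + 4
21 = 5 × 4 + 1
4 = 4 × 1 + 0
Continued fraction: [0; 3, 5, 4]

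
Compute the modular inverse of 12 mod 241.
221

gcd(12, 241) = 1, so the inverse exists.
Extended Euclidean algorithm on (241, 12):
241 = 20 × 12 + 1  ⟹  1 = (1)·241 + (-20)·12
So (-20)·12 ≡ 1 (mod 241), i.e. 12^(-1) ≡ -20 ≡ 221 (mod 241).
Check: 12 × 221 = 2652 ≡ 1 (mod 241)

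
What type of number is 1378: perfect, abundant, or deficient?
deficient

Proper divisors of 1378: sum = 1 + 2 + 13 + 26 + 53 + 106 + 689 = 890
Since 890 < 1378, 1378 is deficient.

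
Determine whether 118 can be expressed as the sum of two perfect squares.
Not possible

Factorization: 118 = 2 × 59
By Fermat: n is sum of two squares iff every prime p ≡ 3 (mod 4) appears to even power.
Prime(s) ≡ 3 (mod 4) with odd exponent: [(59, 1)]
Therefore 118 cannot be expressed as a² + b².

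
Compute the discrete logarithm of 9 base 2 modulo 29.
10

Baby-step giant-step with step n = ⌈√29⌉ = 6.
Baby steps 2^j mod 29 (j:value) for j=0..5: 0:1, 1:2, 2:4, 3:8, 4:16, 5:3.
Giant-step multiplier: 2^(-6) ≡ 2^(28-6) = 2^22 ≡ 5 (mod 29).
Giant steps γ_i = 9·5^i mod 29: γ_0=9, γ_1=16 (in table at j=4).
x = i·n + j = 1·6 + 4 = 10.
Check: 2^10 ≡ 9 (mod 29).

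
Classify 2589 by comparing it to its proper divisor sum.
deficient

Proper divisors of 2589: sum = 1 + 3 + 863 = 867
Since 867 < 2589, 2589 is deficient.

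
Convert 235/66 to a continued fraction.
[3; 1, 1, 3, 1, 1, 1, 2]

Euclidean algorithm steps:
235 = 3 × 66 + 37
66 = 1 × 37 + 29
37 = 1 × 29 + 8
29 = 3 × 8 + 5
8 = 1 × 5 + 3
5 = 1 × 3 + 2
3 = 1 × 2 + 1
2 = 2 × 1 + 0
Continued fraction: [3; 1, 1, 3, 1, 1, 1, 2]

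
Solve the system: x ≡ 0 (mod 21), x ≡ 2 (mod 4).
42

Using Chinese Remainder Theorem:
M = 21 × 4 = 84
M1 = 4, M2 = 21
y1 = 4^(-1) mod 21 = 16
y2 = 21^(-1) mod 4 = 1
x = (0×4×16 + 2×21×1) mod 84 = 42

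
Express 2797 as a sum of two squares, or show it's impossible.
14² + 51² (a=14, b=51)

Factorization: 2797 = 2797
By Fermat: n is sum of two squares iff every prime p ≡ 3 (mod 4) appears to even power.
All primes ≡ 3 (mod 4) appear to even power.
Search a = 0, 1, 2, … for 2797 - a² a perfect square: first hit at a = 14: 2797 - 196 = 2601 = 51².
2797 = 14² + 51² = 196 + 2601 ✓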